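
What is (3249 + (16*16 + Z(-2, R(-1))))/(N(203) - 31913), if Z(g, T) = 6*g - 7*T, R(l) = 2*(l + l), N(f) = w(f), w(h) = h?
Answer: -503/4530 ≈ -0.11104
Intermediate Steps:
N(f) = f
R(l) = 4*l (R(l) = 2*(2*l) = 4*l)
Z(g, T) = -7*T + 6*g
(3249 + (16*16 + Z(-2, R(-1))))/(N(203) - 31913) = (3249 + (16*16 + (-28*(-1) + 6*(-2))))/(203 - 31913) = (3249 + (256 + (-7*(-4) - 12)))/(-31710) = (3249 + (256 + (28 - 12)))*(-1/31710) = (3249 + (256 + 16))*(-1/31710) = (3249 + 272)*(-1/31710) = 3521*(-1/31710) = -503/4530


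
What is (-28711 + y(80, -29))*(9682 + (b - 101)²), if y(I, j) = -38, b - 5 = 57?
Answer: -322075047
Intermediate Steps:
b = 62 (b = 5 + 57 = 62)
(-28711 + y(80, -29))*(9682 + (b - 101)²) = (-28711 - 38)*(9682 + (62 - 101)²) = -28749*(9682 + (-39)²) = -28749*(9682 + 1521) = -28749*11203 = -322075047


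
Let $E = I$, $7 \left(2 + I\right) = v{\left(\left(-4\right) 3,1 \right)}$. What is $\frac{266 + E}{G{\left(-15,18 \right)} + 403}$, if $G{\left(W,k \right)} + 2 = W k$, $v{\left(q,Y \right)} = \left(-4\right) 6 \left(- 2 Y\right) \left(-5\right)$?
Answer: $\frac{1608}{917} \approx 1.7535$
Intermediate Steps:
$v{\left(q,Y \right)} = - 240 Y$ ($v{\left(q,Y \right)} = - 24 \left(- 2 Y\right) \left(-5\right) = 48 Y \left(-5\right) = - 240 Y$)
$I = - \frac{254}{7}$ ($I = -2 + \frac{\left(-240\right) 1}{7} = -2 + \frac{1}{7} \left(-240\right) = -2 - \frac{240}{7} = - \frac{254}{7} \approx -36.286$)
$G{\left(W,k \right)} = -2 + W k$
$E = - \frac{254}{7} \approx -36.286$
$\frac{266 + E}{G{\left(-15,18 \right)} + 403} = \frac{266 - \frac{254}{7}}{\left(-2 - 270\right) + 403} = \frac{1608}{7 \left(\left(-2 - 270\right) + 403\right)} = \frac{1608}{7 \left(-272 + 403\right)} = \frac{1608}{7 \cdot 131} = \frac{1608}{7} \cdot \frac{1}{131} = \frac{1608}{917}$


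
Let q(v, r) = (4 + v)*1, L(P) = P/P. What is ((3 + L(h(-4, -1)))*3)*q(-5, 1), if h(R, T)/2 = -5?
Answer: -12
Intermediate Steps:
h(R, T) = -10 (h(R, T) = 2*(-5) = -10)
L(P) = 1
q(v, r) = 4 + v
((3 + L(h(-4, -1)))*3)*q(-5, 1) = ((3 + 1)*3)*(4 - 5) = (4*3)*(-1) = 12*(-1) = -12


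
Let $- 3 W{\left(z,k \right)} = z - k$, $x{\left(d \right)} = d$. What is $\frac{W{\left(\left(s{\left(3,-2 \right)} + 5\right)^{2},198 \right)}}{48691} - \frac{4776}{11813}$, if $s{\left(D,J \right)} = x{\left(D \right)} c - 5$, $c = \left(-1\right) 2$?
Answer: $- \frac{231910314}{575186783} \approx -0.40319$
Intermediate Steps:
$c = -2$
$s{\left(D,J \right)} = -5 - 2 D$ ($s{\left(D,J \right)} = D \left(-2\right) - 5 = - 2 D - 5 = -5 - 2 D$)
$W{\left(z,k \right)} = - \frac{z}{3} + \frac{k}{3}$ ($W{\left(z,k \right)} = - \frac{z - k}{3} = - \frac{z}{3} + \frac{k}{3}$)
$\frac{W{\left(\left(s{\left(3,-2 \right)} + 5\right)^{2},198 \right)}}{48691} - \frac{4776}{11813} = \frac{- \frac{\left(\left(-5 - 6\right) + 5\right)^{2}}{3} + \frac{1}{3} \cdot 198}{48691} - \frac{4776}{11813} = \left(- \frac{\left(\left(-5 - 6\right) + 5\right)^{2}}{3} + 66\right) \frac{1}{48691} - \frac{4776}{11813} = \left(- \frac{\left(-11 + 5\right)^{2}}{3} + 66\right) \frac{1}{48691} - \frac{4776}{11813} = \left(- \frac{\left(-6\right)^{2}}{3} + 66\right) \frac{1}{48691} - \frac{4776}{11813} = \left(\left(- \frac{1}{3}\right) 36 + 66\right) \frac{1}{48691} - \frac{4776}{11813} = \left(-12 + 66\right) \frac{1}{48691} - \frac{4776}{11813} = 54 \cdot \frac{1}{48691} - \frac{4776}{11813} = \frac{54}{48691} - \frac{4776}{11813} = - \frac{231910314}{575186783}$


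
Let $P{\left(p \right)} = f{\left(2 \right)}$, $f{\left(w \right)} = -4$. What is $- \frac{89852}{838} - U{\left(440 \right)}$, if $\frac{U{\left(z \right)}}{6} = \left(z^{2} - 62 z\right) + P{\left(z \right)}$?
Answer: $- \frac{418163350}{419} \approx -9.98 \cdot 10^{5}$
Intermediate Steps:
$P{\left(p \right)} = -4$
$U{\left(z \right)} = -24 - 372 z + 6 z^{2}$ ($U{\left(z \right)} = 6 \left(\left(z^{2} - 62 z\right) - 4\right) = 6 \left(-4 + z^{2} - 62 z\right) = -24 - 372 z + 6 z^{2}$)
$- \frac{89852}{838} - U{\left(440 \right)} = - \frac{89852}{838} - \left(-24 - 163680 + 6 \cdot 440^{2}\right) = \left(-89852\right) \frac{1}{838} - \left(-24 - 163680 + 6 \cdot 193600\right) = - \frac{44926}{419} - \left(-24 - 163680 + 1161600\right) = - \frac{44926}{419} - 997896 = - \frac{418163350}{419}$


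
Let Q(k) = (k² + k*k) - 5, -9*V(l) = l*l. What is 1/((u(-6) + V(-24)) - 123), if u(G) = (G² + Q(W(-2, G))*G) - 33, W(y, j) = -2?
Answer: -1/202 ≈ -0.0049505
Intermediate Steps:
V(l) = -l²/9 (V(l) = -l*l/9 = -l²/9)
Q(k) = -5 + 2*k² (Q(k) = (k² + k²) - 5 = 2*k² - 5 = -5 + 2*k²)
u(G) = -33 + G² + 3*G (u(G) = (G² + (-5 + 2*(-2)²)*G) - 33 = (G² + (-5 + 2*4)*G) - 33 = (G² + (-5 + 8)*G) - 33 = (G² + 3*G) - 33 = -33 + G² + 3*G)
1/((u(-6) + V(-24)) - 123) = 1/(((-33 + (-6)² + 3*(-6)) - ⅑*(-24)²) - 123) = 1/(((-33 + 36 - 18) - ⅑*576) - 123) = 1/((-15 - 64) - 123) = 1/(-79 - 123) = 1/(-202) = -1/202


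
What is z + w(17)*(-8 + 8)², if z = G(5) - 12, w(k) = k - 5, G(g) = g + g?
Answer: -2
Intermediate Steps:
G(g) = 2*g
w(k) = -5 + k
z = -2 (z = 2*5 - 12 = 10 - 12 = -2)
z + w(17)*(-8 + 8)² = -2 + (-5 + 17)*(-8 + 8)² = -2 + 12*0² = -2 + 12*0 = -2 + 0 = -2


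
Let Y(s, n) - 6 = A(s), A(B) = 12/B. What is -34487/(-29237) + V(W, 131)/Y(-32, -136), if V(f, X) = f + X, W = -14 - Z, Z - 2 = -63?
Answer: 43185403/1315665 ≈ 32.824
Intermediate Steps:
Z = -61 (Z = 2 - 63 = -61)
W = 47 (W = -14 - 1*(-61) = -14 + 61 = 47)
Y(s, n) = 6 + 12/s
V(f, X) = X + f
-34487/(-29237) + V(W, 131)/Y(-32, -136) = -34487/(-29237) + (131 + 47)/(6 + 12/(-32)) = -34487*(-1/29237) + 178/(6 + 12*(-1/32)) = 34487/29237 + 178/(6 - 3/8) = 34487/29237 + 178/(45/8) = 34487/29237 + 178*(8/45) = 34487/29237 + 1424/45 = 43185403/1315665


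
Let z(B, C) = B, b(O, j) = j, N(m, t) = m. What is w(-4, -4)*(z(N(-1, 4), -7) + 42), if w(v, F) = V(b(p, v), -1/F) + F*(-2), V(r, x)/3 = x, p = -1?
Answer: 1435/4 ≈ 358.75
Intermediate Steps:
V(r, x) = 3*x
w(v, F) = -3/F - 2*F (w(v, F) = 3*(-1/F) + F*(-2) = -3/F - 2*F)
w(-4, -4)*(z(N(-1, 4), -7) + 42) = (-3/(-4) - 2*(-4))*(-1 + 42) = (-3*(-¼) + 8)*41 = (¾ + 8)*41 = (35/4)*41 = 1435/4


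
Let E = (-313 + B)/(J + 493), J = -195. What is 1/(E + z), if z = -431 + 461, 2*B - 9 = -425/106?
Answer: 63176/1829453 ≈ 0.034533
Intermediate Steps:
B = 529/212 (B = 9/2 + (-425/106)/2 = 9/2 + (-425*1/106)/2 = 9/2 + (½)*(-425/106) = 9/2 - 425/212 = 529/212 ≈ 2.4953)
z = 30
E = -65827/63176 (E = (-313 + 529/212)/(-195 + 493) = -65827/212/298 = -65827/212*1/298 = -65827/63176 ≈ -1.0420)
1/(E + z) = 1/(-65827/63176 + 30) = 1/(1829453/63176) = 63176/1829453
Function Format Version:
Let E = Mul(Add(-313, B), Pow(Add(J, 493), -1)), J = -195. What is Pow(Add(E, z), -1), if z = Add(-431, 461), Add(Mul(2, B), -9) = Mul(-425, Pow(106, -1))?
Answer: Rational(63176, 1829453) ≈ 0.034533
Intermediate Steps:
B = Rational(529, 212) (B = Add(Rational(9, 2), Mul(Rational(1, 2), Mul(-425, Pow(106, -1)))) = Add(Rational(9, 2), Mul(Rational(1, 2), Mul(-425, Rational(1, 106)))) = Add(Rational(9, 2), Mul(Rational(1, 2), Rational(-425, 106))) = Add(Rational(9, 2), Rational(-425, 212)) = Rational(529, 212) ≈ 2.4953)
z = 30
E = Rational(-65827, 63176) (E = Mul(Add(-313, Rational(529, 212)), Pow(Add(-195, 493), -1)) = Mul(Rational(-65827, 212), Pow(298, -1)) = Mul(Rational(-65827, 212), Rational(1, 298)) = Rational(-65827, 63176) ≈ -1.0420)
Pow(Add(E, z), -1) = Pow(Add(Rational(-65827, 63176), 30), -1) = Pow(Rational(1829453, 63176), -1) = Rational(63176, 1829453)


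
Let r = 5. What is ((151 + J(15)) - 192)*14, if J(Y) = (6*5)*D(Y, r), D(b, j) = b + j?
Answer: 7826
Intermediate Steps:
J(Y) = 150 + 30*Y (J(Y) = (6*5)*(Y + 5) = 30*(5 + Y) = 150 + 30*Y)
((151 + J(15)) - 192)*14 = ((151 + (150 + 30*15)) - 192)*14 = ((151 + (150 + 450)) - 192)*14 = ((151 + 600) - 192)*14 = (751 - 192)*14 = 559*14 = 7826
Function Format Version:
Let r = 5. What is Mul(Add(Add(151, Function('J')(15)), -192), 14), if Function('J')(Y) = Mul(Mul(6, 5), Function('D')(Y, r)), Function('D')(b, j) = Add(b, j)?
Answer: 7826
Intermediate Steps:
Function('J')(Y) = Add(150, Mul(30, Y)) (Function('J')(Y) = Mul(Mul(6, 5), Add(Y, 5)) = Mul(30, Add(5, Y)) = Add(150, Mul(30, Y)))
Mul(Add(Add(151, Function('J')(15)), -192), 14) = Mul(Add(Add(151, Add(150, Mul(30, 15))), -192), 14) = Mul(Add(Add(151, Add(150, 450)), -192), 14) = Mul(Add(Add(151, 600), -192), 14) = Mul(Add(751, -192), 14) = Mul(559, 14) = 7826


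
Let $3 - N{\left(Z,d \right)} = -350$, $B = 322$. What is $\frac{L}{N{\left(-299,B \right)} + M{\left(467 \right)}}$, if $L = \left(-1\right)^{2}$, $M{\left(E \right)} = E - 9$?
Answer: $\frac{1}{811} \approx 0.001233$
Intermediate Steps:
$N{\left(Z,d \right)} = 353$ ($N{\left(Z,d \right)} = 3 - -350 = 3 + 350 = 353$)
$M{\left(E \right)} = -9 + E$ ($M{\left(E \right)} = E - 9 = -9 + E$)
$L = 1$
$\frac{L}{N{\left(-299,B \right)} + M{\left(467 \right)}} = 1 \frac{1}{353 + \left(-9 + 467\right)} = 1 \frac{1}{353 + 458} = 1 \cdot \frac{1}{811} = \frac{1}{811}$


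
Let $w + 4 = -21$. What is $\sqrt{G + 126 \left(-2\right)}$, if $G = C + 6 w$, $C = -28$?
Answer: $i \sqrt{430} \approx 20.736 i$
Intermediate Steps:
$w = -25$ ($w = -4 - 21 = -25$)
$G = -178$ ($G = -28 + 6 \left(-25\right) = -28 - 150 = -178$)
$\sqrt{G + 126 \left(-2\right)} = \sqrt{-178 + 126 \left(-2\right)} = \sqrt{-178 - 252} = \sqrt{-430} = i \sqrt{430}$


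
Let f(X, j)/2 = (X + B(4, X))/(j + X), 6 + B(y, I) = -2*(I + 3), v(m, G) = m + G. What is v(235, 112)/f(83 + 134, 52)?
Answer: -93343/458 ≈ -203.81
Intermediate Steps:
v(m, G) = G + m
B(y, I) = -12 - 2*I (B(y, I) = -6 - 2*(I + 3) = -6 - 2*(3 + I) = -6 + (-6 - 2*I) = -12 - 2*I)
f(X, j) = 2*(-12 - X)/(X + j) (f(X, j) = 2*((X + (-12 - 2*X))/(j + X)) = 2*((-12 - X)/(X + j)) = 2*(-12 - X)/(X + j))
v(235, 112)/f(83 + 134, 52) = (112 + 235)/((2*(-12 - (83 + 134))/((83 + 134) + 52))) = 347/((2*(-12 - 1*217)/(217 + 52))) = 347/((2*(-12 - 217)/269)) = 347/((2*(1/269)*(-229))) = 347/(-458/269) = 347*(-269/458) = -93343/458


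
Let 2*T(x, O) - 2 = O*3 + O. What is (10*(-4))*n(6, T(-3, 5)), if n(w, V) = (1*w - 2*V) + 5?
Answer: 440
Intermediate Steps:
T(x, O) = 1 + 2*O (T(x, O) = 1 + (O*3 + O)/2 = 1 + (3*O + O)/2 = 1 + (4*O)/2 = 1 + 2*O)
n(w, V) = 5 + w - 2*V (n(w, V) = (w - 2*V) + 5 = 5 + w - 2*V)
(10*(-4))*n(6, T(-3, 5)) = (10*(-4))*(5 + 6 - 2*(1 + 2*5)) = -40*(5 + 6 - 2*(1 + 10)) = -40*(5 + 6 - 2*11) = -40*(5 + 6 - 22) = -40*(-11) = 440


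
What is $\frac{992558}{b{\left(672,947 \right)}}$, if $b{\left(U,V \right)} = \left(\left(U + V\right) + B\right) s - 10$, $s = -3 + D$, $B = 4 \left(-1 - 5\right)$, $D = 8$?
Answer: $\frac{992558}{7965} \approx 124.61$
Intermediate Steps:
$B = -24$ ($B = 4 \left(-6\right) = -24$)
$s = 5$ ($s = -3 + 8 = 5$)
$b{\left(U,V \right)} = -130 + 5 U + 5 V$ ($b{\left(U,V \right)} = \left(\left(U + V\right) - 24\right) 5 - 10 = \left(-24 + U + V\right) 5 - 10 = \left(-120 + 5 U + 5 V\right) - 10 = -130 + 5 U + 5 V$)
$\frac{992558}{b{\left(672,947 \right)}} = \frac{992558}{-130 + 5 \cdot 672 + 5 \cdot 947} = \frac{992558}{-130 + 3360 + 4735} = \frac{992558}{7965}$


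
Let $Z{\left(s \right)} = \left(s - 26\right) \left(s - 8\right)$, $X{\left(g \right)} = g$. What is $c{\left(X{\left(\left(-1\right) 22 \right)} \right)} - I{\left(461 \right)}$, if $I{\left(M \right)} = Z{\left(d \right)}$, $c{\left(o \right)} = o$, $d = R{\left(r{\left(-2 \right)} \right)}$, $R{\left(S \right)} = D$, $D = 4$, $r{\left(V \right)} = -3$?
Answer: $-110$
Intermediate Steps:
$R{\left(S \right)} = 4$
$d = 4$
$Z{\left(s \right)} = \left(-26 + s\right) \left(-8 + s\right)$
$I{\left(M \right)} = 88$ ($I{\left(M \right)} = 208 + 4^{2} - 136 = 208 + 16 - 136 = 88$)
$c{\left(X{\left(\left(-1\right) 22 \right)} \right)} - I{\left(461 \right)} = \left(-1\right) 22 - 88 = -22 - 88 = -110$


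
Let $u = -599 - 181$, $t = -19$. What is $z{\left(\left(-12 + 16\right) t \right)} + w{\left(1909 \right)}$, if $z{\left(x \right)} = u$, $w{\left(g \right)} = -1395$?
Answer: $-2175$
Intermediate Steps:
$u = -780$ ($u = -599 - 181 = -780$)
$z{\left(x \right)} = -780$
$z{\left(\left(-12 + 16\right) t \right)} + w{\left(1909 \right)} = -780 - 1395 = -2175$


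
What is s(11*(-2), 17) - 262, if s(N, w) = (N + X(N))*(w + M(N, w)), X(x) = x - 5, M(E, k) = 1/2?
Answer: -2239/2 ≈ -1119.5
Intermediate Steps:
M(E, k) = ½
X(x) = -5 + x
s(N, w) = (½ + w)*(-5 + 2*N) (s(N, w) = (N + (-5 + N))*(w + ½) = (-5 + 2*N)*(½ + w) = (½ + w)*(-5 + 2*N))
s(11*(-2), 17) - 262 = (-5/2 + 11*(-2) - 5*17 + 2*(11*(-2))*17) - 262 = (-5/2 - 22 - 85 + 2*(-22)*17) - 262 = (-5/2 - 22 - 85 - 748) - 262 = -1715/2 - 262 = -2239/2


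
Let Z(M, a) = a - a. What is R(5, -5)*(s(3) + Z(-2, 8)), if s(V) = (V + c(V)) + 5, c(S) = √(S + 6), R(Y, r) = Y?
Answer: 55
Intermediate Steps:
c(S) = √(6 + S)
s(V) = 5 + V + √(6 + V) (s(V) = (V + √(6 + V)) + 5 = 5 + V + √(6 + V))
Z(M, a) = 0
R(5, -5)*(s(3) + Z(-2, 8)) = 5*((5 + 3 + √(6 + 3)) + 0) = 5*((5 + 3 + √9) + 0) = 5*((5 + 3 + 3) + 0) = 5*(11 + 0) = 5*11 = 55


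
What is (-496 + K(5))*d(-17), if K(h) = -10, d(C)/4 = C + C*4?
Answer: 172040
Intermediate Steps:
d(C) = 20*C (d(C) = 4*(C + C*4) = 4*(C + 4*C) = 4*(5*C) = 20*C)
(-496 + K(5))*d(-17) = (-496 - 10)*(20*(-17)) = -506*(-340) = 172040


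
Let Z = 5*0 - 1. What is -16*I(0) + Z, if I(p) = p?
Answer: -1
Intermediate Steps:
Z = -1 (Z = 0 - 1 = -1)
-16*I(0) + Z = -16*0 - 1 = 0 - 1 = -1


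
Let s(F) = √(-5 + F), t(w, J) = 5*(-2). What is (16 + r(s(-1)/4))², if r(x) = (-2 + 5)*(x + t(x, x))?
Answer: 1541/8 - 21*I*√6 ≈ 192.63 - 51.439*I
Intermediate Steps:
t(w, J) = -10
r(x) = -30 + 3*x (r(x) = (-2 + 5)*(x - 10) = 3*(-10 + x) = -30 + 3*x)
(16 + r(s(-1)/4))² = (16 + (-30 + 3*(√(-5 - 1)/4)))² = (16 + (-30 + 3*(√(-6)*(¼))))² = (16 + (-30 + 3*((I*√6)*(¼))))² = (16 + (-30 + 3*(I*√6/4)))² = (16 + (-30 + 3*I*√6/4))² = (-14 + 3*I*√6/4)²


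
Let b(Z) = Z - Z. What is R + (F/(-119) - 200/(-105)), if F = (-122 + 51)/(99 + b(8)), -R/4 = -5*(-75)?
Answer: -17648989/11781 ≈ -1498.1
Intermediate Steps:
b(Z) = 0
R = -1500 (R = -(-20)*(-75) = -4*375 = -1500)
F = -71/99 (F = (-122 + 51)/(99 + 0) = -71/99 ≈ -0.71717)
R + (F/(-119) - 200/(-105)) = -1500 + (-71/99/(-119) - 200/(-105)) = -1500 + (-71/99*(-1/119) - 200*(-1/105)) = -1500 + (71/11781 + 40/21) = -1500 + 22511/11781 = -17648989/11781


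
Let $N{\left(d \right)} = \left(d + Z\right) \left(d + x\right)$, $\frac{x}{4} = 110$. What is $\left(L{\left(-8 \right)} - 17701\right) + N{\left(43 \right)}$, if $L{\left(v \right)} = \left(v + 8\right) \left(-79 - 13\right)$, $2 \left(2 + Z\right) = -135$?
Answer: $- \frac{61001}{2} \approx -30501.0$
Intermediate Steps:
$Z = - \frac{139}{2}$ ($Z = -2 + \frac{1}{2} \left(-135\right) = -2 - \frac{135}{2} = - \frac{139}{2} \approx -69.5$)
$x = 440$ ($x = 4 \cdot 110 = 440$)
$L{\left(v \right)} = -736 - 92 v$ ($L{\left(v \right)} = \left(8 + v\right) \left(-92\right) = -736 - 92 v$)
$N{\left(d \right)} = \left(440 + d\right) \left(- \frac{139}{2} + d\right)$ ($N{\left(d \right)} = \left(d - \frac{139}{2}\right) \left(d + 440\right) = \left(- \frac{139}{2} + d\right) \left(440 + d\right) = \left(440 + d\right) \left(- \frac{139}{2} + d\right)$)
$\left(L{\left(-8 \right)} - 17701\right) + N{\left(43 \right)} = \left(\left(-736 - -736\right) - 17701\right) + \left(-30580 + 43^{2} + \frac{741}{2} \cdot 43\right) = \left(\left(-736 + 736\right) - 17701\right) + \left(-30580 + 1849 + \frac{31863}{2}\right) = \left(0 - 17701\right) - \frac{25599}{2} = -17701 - \frac{25599}{2} = - \frac{61001}{2}$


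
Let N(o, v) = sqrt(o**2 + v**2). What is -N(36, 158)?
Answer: -2*sqrt(6565) ≈ -162.05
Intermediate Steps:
-N(36, 158) = -sqrt(36**2 + 158**2) = -sqrt(1296 + 24964) = -sqrt(26260) = -2*sqrt(6565)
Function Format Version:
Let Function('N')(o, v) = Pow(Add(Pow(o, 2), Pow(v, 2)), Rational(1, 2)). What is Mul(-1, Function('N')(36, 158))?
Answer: Mul(-2, Pow(6565, Rational(1, 2))) ≈ -162.05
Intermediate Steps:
Mul(-1, Function('N')(36, 158)) = Mul(-1, Pow(Add(Pow(36, 2), Pow(158, 2)), Rational(1, 2))) = Mul(-1, Pow(Add(1296, 24964), Rational(1, 2))) = Mul(-1, Pow(26260, Rational(1, 2))) = Mul(-1, Mul(2, Pow(6565, Rational(1, 2)))) = Mul(-2, Pow(6565, Rational(1, 2)))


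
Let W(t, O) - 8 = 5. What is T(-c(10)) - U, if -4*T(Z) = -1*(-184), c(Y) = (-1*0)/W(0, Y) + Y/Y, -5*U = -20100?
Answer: -4066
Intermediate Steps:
U = 4020 (U = -⅕*(-20100) = 4020)
W(t, O) = 13 (W(t, O) = 8 + 5 = 13)
c(Y) = 1 (c(Y) = -1*0/13 + Y/Y = 0*(1/13) + 1 = 0 + 1 = 1)
T(Z) = -46 (T(Z) = -(-1)*(-184)/4 = -¼*184 = -46)
T(-c(10)) - U = -46 - 1*4020 = -46 - 4020 = -4066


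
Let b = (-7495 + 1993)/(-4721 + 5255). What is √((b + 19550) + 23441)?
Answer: √340450098/89 ≈ 207.32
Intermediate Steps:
b = -917/89 (b = -5502/534 = -5502*1/534 = -917/89 ≈ -10.303)
√((b + 19550) + 23441) = √((-917/89 + 19550) + 23441) = √(1739033/89 + 23441) = √(3825282/89) = √340450098/89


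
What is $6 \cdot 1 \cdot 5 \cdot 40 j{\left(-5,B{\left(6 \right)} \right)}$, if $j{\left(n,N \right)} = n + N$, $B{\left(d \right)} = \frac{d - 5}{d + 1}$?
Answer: $- \frac{40800}{7} \approx -5828.6$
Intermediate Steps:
$B{\left(d \right)} = \frac{-5 + d}{1 + d}$
$j{\left(n,N \right)} = N + n$
$6 \cdot 1 \cdot 5 \cdot 40 j{\left(-5,B{\left(6 \right)} \right)} = 6 \cdot 1 \cdot 5 \cdot 40 \left(\frac{-5 + 6}{1 + 6} - 5\right) = 6 \cdot 5 \cdot 40 \left(\frac{1}{7} \cdot 1 - 5\right) = 30 \cdot 40 \left(\frac{1}{7} \cdot 1 - 5\right) = 1200 \left(\frac{1}{7} - 5\right) = 1200 \left(- \frac{34}{7}\right) = - \frac{40800}{7}$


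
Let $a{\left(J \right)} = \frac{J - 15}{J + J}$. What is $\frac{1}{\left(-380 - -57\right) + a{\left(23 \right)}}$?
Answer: $- \frac{23}{7425} \approx -0.0030976$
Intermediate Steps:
$a{\left(J \right)} = \frac{-15 + J}{2 J}$
$\frac{1}{\left(-380 - -57\right) + a{\left(23 \right)}} = \frac{1}{\left(-380 - -57\right) + \frac{-15 + 23}{2 \cdot 23}} = \frac{1}{\left(-380 + 57\right) + \frac{1}{2} \cdot \frac{1}{23} \cdot 8} = \frac{1}{-323 + \frac{4}{23}} = \frac{1}{- \frac{7425}{23}} = - \frac{23}{7425}$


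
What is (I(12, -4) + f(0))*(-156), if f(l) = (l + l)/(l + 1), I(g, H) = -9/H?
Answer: -351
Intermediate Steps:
f(l) = 2*l/(1 + l) (f(l) = (2*l)/(1 + l) = 2*l/(1 + l))
(I(12, -4) + f(0))*(-156) = (-9/(-4) + 2*0/(1 + 0))*(-156) = (-9*(-¼) + 2*0/1)*(-156) = (9/4 + 2*0*1)*(-156) = (9/4 + 0)*(-156) = (9/4)*(-156) = -351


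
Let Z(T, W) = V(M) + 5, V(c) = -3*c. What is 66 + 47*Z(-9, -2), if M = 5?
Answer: -404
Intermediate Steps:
Z(T, W) = -10 (Z(T, W) = -3*5 + 5 = -15 + 5 = -10)
66 + 47*Z(-9, -2) = 66 + 47*(-10) = 66 - 470 = -404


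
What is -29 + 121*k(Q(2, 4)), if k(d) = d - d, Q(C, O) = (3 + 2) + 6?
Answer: -29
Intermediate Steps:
Q(C, O) = 11 (Q(C, O) = 5 + 6 = 11)
k(d) = 0
-29 + 121*k(Q(2, 4)) = -29 + 121*0 = -29 + 0 = -29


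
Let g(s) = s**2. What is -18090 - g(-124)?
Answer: -33466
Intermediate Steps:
-18090 - g(-124) = -18090 - 1*(-124)**2 = -18090 - 1*15376 = -18090 - 15376 = -33466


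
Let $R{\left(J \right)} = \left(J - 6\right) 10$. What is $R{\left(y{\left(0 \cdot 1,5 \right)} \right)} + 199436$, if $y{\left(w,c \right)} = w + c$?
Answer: $199426$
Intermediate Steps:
$y{\left(w,c \right)} = c + w$
$R{\left(J \right)} = -60 + 10 J$ ($R{\left(J \right)} = \left(-6 + J\right) 10 = -60 + 10 J$)
$R{\left(y{\left(0 \cdot 1,5 \right)} \right)} + 199436 = \left(-60 + 10 \left(5 + 0 \cdot 1\right)\right) + 199436 = \left(-60 + 10 \left(5 + 0\right)\right) + 199436 = \left(-60 + 10 \cdot 5\right) + 199436 = \left(-60 + 50\right) + 199436 = -10 + 199436 = 199426$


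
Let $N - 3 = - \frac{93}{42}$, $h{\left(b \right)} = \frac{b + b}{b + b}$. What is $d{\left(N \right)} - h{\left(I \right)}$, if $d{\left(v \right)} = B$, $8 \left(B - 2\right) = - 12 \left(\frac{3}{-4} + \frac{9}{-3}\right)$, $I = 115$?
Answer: $\frac{53}{8} \approx 6.625$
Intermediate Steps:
$B = \frac{61}{8}$ ($B = 2 + \frac{\left(-12\right) \left(\frac{3}{-4} + \frac{9}{-3}\right)}{8} = 2 + \frac{\left(-12\right) \left(3 \left(- \frac{1}{4}\right) + 9 \left(- \frac{1}{3}\right)\right)}{8} = 2 + \frac{\left(-12\right) \left(- \frac{3}{4} - 3\right)}{8} = 2 + \frac{\left(-12\right) \left(- \frac{15}{4}\right)}{8} = 2 + \frac{1}{8} \cdot 45 = 2 + \frac{45}{8} = \frac{61}{8} \approx 7.625$)
$h{\left(b \right)} = 1$ ($h{\left(b \right)} = \frac{2 b}{2 b} = 2 b \frac{1}{2 b} = 1$)
$N = \frac{11}{14}$ ($N = 3 - \frac{93}{42} = 3 - \frac{31}{14} = \frac{11}{14} \approx 0.78571$)
$d{\left(v \right)} = \frac{61}{8}$
$d{\left(N \right)} - h{\left(I \right)} = \frac{61}{8} - 1 = \frac{53}{8}$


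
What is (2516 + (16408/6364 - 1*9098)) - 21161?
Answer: -44135011/1591 ≈ -27740.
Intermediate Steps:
(2516 + (16408/6364 - 1*9098)) - 21161 = (2516 + (16408*(1/6364) - 9098)) - 21161 = (2516 + (4102/1591 - 9098)) - 21161 = (2516 - 14470816/1591) - 21161 = -10467860/1591 - 21161 = -44135011/1591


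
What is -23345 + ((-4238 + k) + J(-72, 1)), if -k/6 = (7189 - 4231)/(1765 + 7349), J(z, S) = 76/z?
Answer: -754256491/27342 ≈ -27586.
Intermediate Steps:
k = -2958/1519 (k = -6*(7189 - 4231)/(1765 + 7349) = -17748/9114 = -6*493/1519 = -2958/1519 ≈ -1.9473)
-23345 + ((-4238 + k) + J(-72, 1)) = -23345 + ((-4238 - 2958/1519) + 76/(-72)) = -23345 + (-6440480/1519 + 76*(-1/72)) = -23345 + (-6440480/1519 - 19/18) = -23345 - 115957501/27342 = -754256491/27342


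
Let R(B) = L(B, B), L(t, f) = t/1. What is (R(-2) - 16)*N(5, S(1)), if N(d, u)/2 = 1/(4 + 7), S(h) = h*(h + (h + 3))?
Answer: -36/11 ≈ -3.2727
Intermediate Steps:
S(h) = h*(3 + 2*h) (S(h) = h*(h + (3 + h)) = h*(3 + 2*h))
L(t, f) = t (L(t, f) = t*1 = t)
R(B) = B
N(d, u) = 2/11 (N(d, u) = 2/(4 + 7) = 2/11)
(R(-2) - 16)*N(5, S(1)) = (-2 - 16)*(2/11) = -18*2/11 = -36/11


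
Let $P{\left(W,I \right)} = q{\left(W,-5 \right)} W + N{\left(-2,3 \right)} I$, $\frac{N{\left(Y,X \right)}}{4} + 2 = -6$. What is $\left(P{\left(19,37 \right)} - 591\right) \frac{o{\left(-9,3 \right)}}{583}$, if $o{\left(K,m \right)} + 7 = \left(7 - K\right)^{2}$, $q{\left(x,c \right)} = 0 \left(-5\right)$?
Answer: $- \frac{441975}{583} \approx -758.1$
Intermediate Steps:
$N{\left(Y,X \right)} = -32$ ($N{\left(Y,X \right)} = -8 + 4 \left(-6\right) = -8 - 24 = -32$)
$q{\left(x,c \right)} = 0$
$o{\left(K,m \right)} = -7 + \left(7 - K\right)^{2}$
$P{\left(W,I \right)} = - 32 I$ ($P{\left(W,I \right)} = 0 W - 32 I = 0 - 32 I = - 32 I$)
$\left(P{\left(19,37 \right)} - 591\right) \frac{o{\left(-9,3 \right)}}{583} = \left(\left(-32\right) 37 - 591\right) \frac{-7 + \left(-7 - 9\right)^{2}}{583} = \left(-1184 - 591\right) \left(-7 + \left(-16\right)^{2}\right) \frac{1}{583} = - 1775 \left(-7 + 256\right) \frac{1}{583} = - 1775 \cdot 249 \cdot \frac{1}{583} = \left(-1775\right) \frac{249}{583} = - \frac{441975}{583}$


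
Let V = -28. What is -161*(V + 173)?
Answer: -23345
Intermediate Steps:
-161*(V + 173) = -161*(-28 + 173) = -161*145 = -23345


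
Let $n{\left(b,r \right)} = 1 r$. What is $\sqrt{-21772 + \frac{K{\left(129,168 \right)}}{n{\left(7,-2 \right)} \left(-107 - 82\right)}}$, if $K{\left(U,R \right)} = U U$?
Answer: $\frac{5 i \sqrt{1533126}}{42} \approx 147.4 i$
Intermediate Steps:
$n{\left(b,r \right)} = r$
$K{\left(U,R \right)} = U^{2}$
$\sqrt{-21772 + \frac{K{\left(129,168 \right)}}{n{\left(7,-2 \right)} \left(-107 - 82\right)}} = \sqrt{-21772 + \frac{129^{2}}{\left(-2\right) \left(-107 - 82\right)}} = \sqrt{-21772 + \frac{16641}{\left(-2\right) \left(-189\right)}} = \sqrt{-21772 + \frac{16641}{378}} = \sqrt{-21772 + 16641 \cdot \frac{1}{378}} = \sqrt{-21772 + \frac{1849}{42}} = \sqrt{- \frac{912575}{42}} = \frac{5 i \sqrt{1533126}}{42}$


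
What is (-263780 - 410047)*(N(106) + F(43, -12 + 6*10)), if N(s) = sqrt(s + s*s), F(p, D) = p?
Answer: -28974561 - 673827*sqrt(11342) ≈ -1.0074e+8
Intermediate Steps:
N(s) = sqrt(s + s**2)
(-263780 - 410047)*(N(106) + F(43, -12 + 6*10)) = (-263780 - 410047)*(sqrt(106*(1 + 106)) + 43) = -673827*(sqrt(106*107) + 43) = -673827*(sqrt(11342) + 43) = -673827*(43 + sqrt(11342)) = -28974561 - 673827*sqrt(11342)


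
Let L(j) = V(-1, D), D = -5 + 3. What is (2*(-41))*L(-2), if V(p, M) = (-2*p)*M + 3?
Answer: 82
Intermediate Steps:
D = -2
V(p, M) = 3 - 2*M*p (V(p, M) = -2*M*p + 3 = 3 - 2*M*p)
L(j) = -1 (L(j) = 3 - 2*(-2)*(-1) = 3 - 4 = -1)
(2*(-41))*L(-2) = (2*(-41))*(-1) = -82*(-1) = 82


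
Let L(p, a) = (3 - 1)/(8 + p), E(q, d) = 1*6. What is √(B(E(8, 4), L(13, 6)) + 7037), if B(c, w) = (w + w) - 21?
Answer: 2*√773535/21 ≈ 83.763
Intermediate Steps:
E(q, d) = 6
L(p, a) = 2/(8 + p)
B(c, w) = -21 + 2*w (B(c, w) = 2*w - 21 = -21 + 2*w)
√(B(E(8, 4), L(13, 6)) + 7037) = √((-21 + 2*(2/(8 + 13))) + 7037) = √((-21 + 2*(2/21)) + 7037) = √((-21 + 4/21) + 7037) = √(-437/21 + 7037) = √(147340/21) = 2*√773535/21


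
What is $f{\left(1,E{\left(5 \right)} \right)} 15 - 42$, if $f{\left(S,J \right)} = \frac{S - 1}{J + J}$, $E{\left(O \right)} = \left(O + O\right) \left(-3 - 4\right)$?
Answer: $-42$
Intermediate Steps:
$E{\left(O \right)} = - 14 O$ ($E{\left(O \right)} = 2 O \left(-7\right) = - 14 O$)
$f{\left(S,J \right)} = \frac{-1 + S}{2 J}$
$f{\left(1,E{\left(5 \right)} \right)} 15 - 42 = \frac{-1 + 1}{2 \left(\left(-14\right) 5\right)} 15 - 42 = \frac{1}{2} \frac{1}{-70} \cdot 0 \cdot 15 - 42 = \frac{1}{2} \left(- \frac{1}{70}\right) 0 \cdot 15 - 42 = 0 \cdot 15 - 42 = 0 - 42 = -42$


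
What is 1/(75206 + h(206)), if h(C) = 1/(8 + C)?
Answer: 214/16094085 ≈ 1.3297e-5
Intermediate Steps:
1/(75206 + h(206)) = 1/(75206 + 1/(8 + 206)) = 1/(75206 + 1/214) = 1/(16094085/214) = 214/16094085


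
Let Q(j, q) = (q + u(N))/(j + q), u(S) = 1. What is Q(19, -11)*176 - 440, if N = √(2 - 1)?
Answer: -660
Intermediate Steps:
N = 1 (N = √1 = 1)
Q(j, q) = (1 + q)/(j + q) (Q(j, q) = (q + 1)/(j + q) = (1 + q)/(j + q))
Q(19, -11)*176 - 440 = ((1 - 11)/(19 - 11))*176 - 440 = (-10/8)*176 - 440 = ((⅛)*(-10))*176 - 440 = -5/4*176 - 440 = -220 - 440 = -660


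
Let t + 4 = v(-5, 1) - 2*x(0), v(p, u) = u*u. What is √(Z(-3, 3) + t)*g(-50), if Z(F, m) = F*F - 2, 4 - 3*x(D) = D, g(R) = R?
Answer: -100*√3/3 ≈ -57.735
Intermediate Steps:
v(p, u) = u²
x(D) = 4/3 - D/3
Z(F, m) = -2 + F² (Z(F, m) = F² - 2 = -2 + F²)
t = -17/3 (t = -4 + (1² - 2*(4/3 - ⅓*0)) = -4 + (1 - 2*(4/3 + 0)) = -4 + (1 - 2*4/3) = -4 + (1 - 8/3) = -4 - 5/3 = -17/3 ≈ -5.6667)
√(Z(-3, 3) + t)*g(-50) = √((-2 + (-3)²) - 17/3)*(-50) = √((-2 + 9) - 17/3)*(-50) = √(7 - 17/3)*(-50) = √(4/3)*(-50) = (2*√3/3)*(-50) = -100*√3/3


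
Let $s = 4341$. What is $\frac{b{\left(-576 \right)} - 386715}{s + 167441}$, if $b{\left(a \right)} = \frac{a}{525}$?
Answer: $- \frac{67675317}{30061850} \approx -2.2512$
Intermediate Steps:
$b{\left(a \right)} = \frac{a}{525}$ ($b{\left(a \right)} = a \frac{1}{525} = \frac{a}{525}$)
$\frac{b{\left(-576 \right)} - 386715}{s + 167441} = \frac{\frac{1}{525} \left(-576\right) - 386715}{4341 + 167441} = \frac{- \frac{192}{175} - 386715}{171782} = \left(- \frac{67675317}{175}\right) \frac{1}{171782} = - \frac{67675317}{30061850}$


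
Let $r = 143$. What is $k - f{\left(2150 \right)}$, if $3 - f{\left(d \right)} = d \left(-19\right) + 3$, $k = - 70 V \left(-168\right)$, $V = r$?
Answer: $1640830$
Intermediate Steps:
$V = 143$
$k = 1681680$ ($k = \left(-70\right) 143 \left(-168\right) = \left(-10010\right) \left(-168\right) = 1681680$)
$f{\left(d \right)} = 19 d$ ($f{\left(d \right)} = 3 - \left(d \left(-19\right) + 3\right) = 3 - \left(- 19 d + 3\right) = 3 - \left(3 - 19 d\right) = 3 + \left(-3 + 19 d\right) = 19 d$)
$k - f{\left(2150 \right)} = 1681680 - 19 \cdot 2150 = 1681680 - 40850 = 1640830$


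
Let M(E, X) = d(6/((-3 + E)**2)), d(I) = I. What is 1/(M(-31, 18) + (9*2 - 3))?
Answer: 578/8673 ≈ 0.066644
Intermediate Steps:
M(E, X) = 6/(-3 + E)**2 (M(E, X) = 6/((-3 + E)**2) = 6/(-3 + E)**2)
1/(M(-31, 18) + (9*2 - 3)) = 1/(6/(-3 - 31)**2 + (9*2 - 3)) = 1/(6/(-34)**2 + (18 - 3)) = 1/(6*(1/1156) + 15) = 1/(3/578 + 15) = 1/(8673/578) = 578/8673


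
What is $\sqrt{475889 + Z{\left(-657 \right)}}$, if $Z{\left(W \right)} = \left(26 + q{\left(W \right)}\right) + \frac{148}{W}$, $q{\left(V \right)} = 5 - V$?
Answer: $\frac{\sqrt{22857098693}}{219} \approx 690.35$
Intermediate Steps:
$Z{\left(W \right)} = 31 - W + \frac{148}{W}$ ($Z{\left(W \right)} = \left(26 - \left(-5 + W\right)\right) + \frac{148}{W} = \left(31 - W\right) + \frac{148}{W} = 31 - W + \frac{148}{W}$)
$\sqrt{475889 + Z{\left(-657 \right)}} = \sqrt{475889 + \left(31 - -657 + \frac{148}{-657}\right)} = \sqrt{475889 + \left(31 + 657 + 148 \left(- \frac{1}{657}\right)\right)} = \sqrt{475889 + \left(31 + 657 - \frac{148}{657}\right)} = \sqrt{475889 + \frac{451868}{657}} = \sqrt{\frac{313110941}{657}} = \frac{\sqrt{22857098693}}{219}$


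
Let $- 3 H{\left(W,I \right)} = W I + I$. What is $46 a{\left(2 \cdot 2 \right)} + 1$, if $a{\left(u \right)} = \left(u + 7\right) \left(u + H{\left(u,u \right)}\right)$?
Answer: $- \frac{4045}{3} \approx -1348.3$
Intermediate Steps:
$H{\left(W,I \right)} = - \frac{I}{3} - \frac{I W}{3}$ ($H{\left(W,I \right)} = - \frac{W I + I}{3} = - \frac{I W + I}{3} = - \frac{I + I W}{3} = - \frac{I}{3} - \frac{I W}{3}$)
$a{\left(u \right)} = \left(7 + u\right) \left(u - \frac{u \left(1 + u\right)}{3}\right)$ ($a{\left(u \right)} = \left(u + 7\right) \left(u - \frac{u \left(1 + u\right)}{3}\right) = \left(7 + u\right) \left(u - \frac{u \left(1 + u\right)}{3}\right)$)
$46 a{\left(2 \cdot 2 \right)} + 1 = 46 \frac{2 \cdot 2 \left(14 - \left(2 \cdot 2\right)^{2} - 5 \cdot 2 \cdot 2\right)}{3} + 1 = 46 \cdot \frac{1}{3} \cdot 4 \left(14 - 4^{2} - 20\right) + 1 = 46 \cdot \frac{1}{3} \cdot 4 \left(14 - 16 - 20\right) + 1 = 46 \cdot \frac{1}{3} \cdot 4 \left(-22\right) + 1 = 46 \left(- \frac{88}{3}\right) + 1 = - \frac{4048}{3} + 1 = - \frac{4045}{3}$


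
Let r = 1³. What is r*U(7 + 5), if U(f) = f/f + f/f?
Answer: 2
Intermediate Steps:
U(f) = 2 (U(f) = 1 + 1 = 2)
r = 1
r*U(7 + 5) = 1*2 = 2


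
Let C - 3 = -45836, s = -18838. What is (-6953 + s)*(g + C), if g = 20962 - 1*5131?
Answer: 773781582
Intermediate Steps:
g = 15831 (g = 20962 - 5131 = 15831)
C = -45833 (C = 3 - 45836 = -45833)
(-6953 + s)*(g + C) = (-6953 - 18838)*(15831 - 45833) = -25791*(-30002) = 773781582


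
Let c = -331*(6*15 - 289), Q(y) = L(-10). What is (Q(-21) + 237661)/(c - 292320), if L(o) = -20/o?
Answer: -237663/226451 ≈ -1.0495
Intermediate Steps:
Q(y) = 2 (Q(y) = -20/(-10) = -20*(-⅒) = 2)
c = 65869 (c = -331*(90 - 289) = -331*(-199) = 65869)
(Q(-21) + 237661)/(c - 292320) = (2 + 237661)/(65869 - 292320) = 237663/(-226451) = 237663*(-1/226451) = -237663/226451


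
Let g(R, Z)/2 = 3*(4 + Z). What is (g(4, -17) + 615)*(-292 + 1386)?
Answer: 587478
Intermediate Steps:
g(R, Z) = 24 + 6*Z (g(R, Z) = 2*(3*(4 + Z)) = 2*(12 + 3*Z) = 24 + 6*Z)
(g(4, -17) + 615)*(-292 + 1386) = ((24 + 6*(-17)) + 615)*(-292 + 1386) = ((24 - 102) + 615)*1094 = (-78 + 615)*1094 = 537*1094 = 587478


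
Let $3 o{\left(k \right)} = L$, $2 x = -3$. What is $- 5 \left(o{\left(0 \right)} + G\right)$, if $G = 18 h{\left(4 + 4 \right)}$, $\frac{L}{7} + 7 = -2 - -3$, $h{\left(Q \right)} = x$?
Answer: $205$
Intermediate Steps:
$x = - \frac{3}{2}$ ($x = \frac{1}{2} \left(-3\right) = - \frac{3}{2} \approx -1.5$)
$h{\left(Q \right)} = - \frac{3}{2}$
$L = -42$ ($L = -49 + 7 \left(-2 - -3\right) = -49 + 7 \left(-2 + 3\right) = -49 + 7 \cdot 1 = -49 + 7 = -42$)
$o{\left(k \right)} = -14$ ($o{\left(k \right)} = \frac{1}{3} \left(-42\right) = -14$)
$G = -27$ ($G = 18 \left(- \frac{3}{2}\right) = -27$)
$- 5 \left(o{\left(0 \right)} + G\right) = - 5 \left(-14 - 27\right) = \left(-5\right) \left(-41\right) = 205$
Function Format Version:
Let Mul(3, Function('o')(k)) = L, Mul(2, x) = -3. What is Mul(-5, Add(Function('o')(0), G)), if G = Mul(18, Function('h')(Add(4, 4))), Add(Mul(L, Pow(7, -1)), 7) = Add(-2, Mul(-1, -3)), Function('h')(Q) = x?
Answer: 205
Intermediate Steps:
x = Rational(-3, 2) (x = Mul(Rational(1, 2), -3) = Rational(-3, 2) ≈ -1.5000)
Function('h')(Q) = Rational(-3, 2)
L = -42 (L = Add(-49, Mul(7, Add(-2, Mul(-1, -3)))) = Add(-49, Mul(7, Add(-2, 3))) = Add(-49, Mul(7, 1)) = Add(-49, 7) = -42)
Function('o')(k) = -14 (Function('o')(k) = Mul(Rational(1, 3), -42) = -14)
G = -27 (G = Mul(18, Rational(-3, 2)) = -27)
Mul(-5, Add(Function('o')(0), G)) = Mul(-5, Add(-14, -27)) = Mul(-5, -41) = 205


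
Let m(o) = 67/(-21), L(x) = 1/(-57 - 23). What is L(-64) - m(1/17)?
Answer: 5339/1680 ≈ 3.1780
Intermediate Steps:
L(x) = -1/80 (L(x) = 1/(-80) = -1/80)
m(o) = -67/21 (m(o) = 67*(-1/21) = -67/21)
L(-64) - m(1/17) = -1/80 - 1*(-67/21) = -1/80 + 67/21 = 5339/1680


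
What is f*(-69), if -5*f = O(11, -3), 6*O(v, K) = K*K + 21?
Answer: 69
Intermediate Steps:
O(v, K) = 7/2 + K**2/6 (O(v, K) = (K*K + 21)/6 = (K**2 + 21)/6 = (21 + K**2)/6 = 7/2 + K**2/6)
f = -1 (f = -(7/2 + (1/6)*(-3)**2)/5 = -(7/2 + (1/6)*9)/5 = -(7/2 + 3/2)/5 = -1/5*5 = -1)
f*(-69) = -1*(-69) = 69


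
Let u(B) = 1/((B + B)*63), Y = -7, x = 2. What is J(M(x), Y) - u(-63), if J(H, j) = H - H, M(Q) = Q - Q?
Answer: 1/7938 ≈ 0.00012598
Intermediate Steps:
M(Q) = 0
J(H, j) = 0
u(B) = 1/(126*B) (u(B) = (1/63)/(2*B) = (1/(2*B))*(1/63) = 1/(126*B))
J(M(x), Y) - u(-63) = 0 - 1/(126*(-63)) = 0 - (-1)/(126*63) = 0 - 1*(-1/7938) = 0 + 1/7938 = 1/7938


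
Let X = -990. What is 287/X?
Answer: -287/990 ≈ -0.28990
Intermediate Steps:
287/X = 287/(-990) = 287*(-1/990) = -287/990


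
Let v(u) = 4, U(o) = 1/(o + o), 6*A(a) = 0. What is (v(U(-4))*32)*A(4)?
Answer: 0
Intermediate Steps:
A(a) = 0 (A(a) = (⅙)*0 = 0)
U(o) = 1/(2*o)
(v(U(-4))*32)*A(4) = (4*32)*0 = 128*0 = 0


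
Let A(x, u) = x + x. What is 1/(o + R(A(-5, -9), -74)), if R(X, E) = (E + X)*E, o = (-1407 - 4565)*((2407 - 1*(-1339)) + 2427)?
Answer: -1/36858940 ≈ -2.7130e-8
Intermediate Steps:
A(x, u) = 2*x
o = -36865156 (o = -5972*((2407 + 1339) + 2427) = -5972*(3746 + 2427) = -5972*6173 = -36865156)
R(X, E) = E*(E + X)
1/(o + R(A(-5, -9), -74)) = 1/(-36865156 - 74*(-74 + 2*(-5))) = 1/(-36865156 - 74*(-74 - 10)) = 1/(-36865156 - 74*(-84)) = 1/(-36865156 + 6216) = 1/(-36858940) = -1/36858940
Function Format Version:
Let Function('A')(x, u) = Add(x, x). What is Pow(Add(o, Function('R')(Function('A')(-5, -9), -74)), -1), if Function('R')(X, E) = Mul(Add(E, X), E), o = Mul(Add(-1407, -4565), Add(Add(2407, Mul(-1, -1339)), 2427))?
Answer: Rational(-1, 36858940) ≈ -2.7130e-8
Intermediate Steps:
Function('A')(x, u) = Mul(2, x)
o = -36865156 (o = Mul(-5972, Add(Add(2407, 1339), 2427)) = Mul(-5972, Add(3746, 2427)) = Mul(-5972, 6173) = -36865156)
Function('R')(X, E) = Mul(E, Add(E, X))
Pow(Add(o, Function('R')(Function('A')(-5, -9), -74)), -1) = Pow(Add(-36865156, Mul(-74, Add(-74, Mul(2, -5)))), -1) = Pow(Add(-36865156, Mul(-74, Add(-74, -10))), -1) = Pow(Add(-36865156, Mul(-74, -84)), -1) = Pow(Add(-36865156, 6216), -1) = Pow(-36858940, -1) = Rational(-1, 36858940)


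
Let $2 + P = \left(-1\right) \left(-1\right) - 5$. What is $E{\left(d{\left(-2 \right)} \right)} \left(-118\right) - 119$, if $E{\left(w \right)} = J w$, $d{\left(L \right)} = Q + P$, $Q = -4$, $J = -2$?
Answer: $-2479$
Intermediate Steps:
$P = -6$ ($P = -2 - 4 = -6$)
$d{\left(L \right)} = -10$ ($d{\left(L \right)} = -4 - 6 = -10$)
$E{\left(w \right)} = - 2 w$
$E{\left(d{\left(-2 \right)} \right)} \left(-118\right) - 119 = \left(-2\right) \left(-10\right) \left(-118\right) - 119 = 20 \left(-118\right) - 119 = -2360 - 119 = -2479$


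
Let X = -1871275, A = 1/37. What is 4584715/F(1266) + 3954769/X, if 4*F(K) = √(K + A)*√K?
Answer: -564967/267325 + 9169430*√2194219806/29651619 ≈ 14483.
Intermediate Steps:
A = 1/37 ≈ 0.027027
F(K) = √K*√(1/37 + K)/4 (F(K) = (√(K + 1/37)*√K)/4 = (√(1/37 + K)*√K)/4 = (√K*√(1/37 + K))/4 = √K*√(1/37 + K)/4)
4584715/F(1266) + 3954769/X = 4584715/((√37*√1266*√(1 + 37*1266)/148)) + 3954769/(-1871275) = 4584715/((√37*√1266*√(1 + 46842)/148)) + 3954769*(-1/1871275) = 4584715/((√37*√1266*√46843/148)) - 564967/267325 = 4584715/((√2194219806/148)) - 564967/267325 = 4584715*(2*√2194219806/29651619) - 564967/267325 = 9169430*√2194219806/29651619 - 564967/267325 = -564967/267325 + 9169430*√2194219806/29651619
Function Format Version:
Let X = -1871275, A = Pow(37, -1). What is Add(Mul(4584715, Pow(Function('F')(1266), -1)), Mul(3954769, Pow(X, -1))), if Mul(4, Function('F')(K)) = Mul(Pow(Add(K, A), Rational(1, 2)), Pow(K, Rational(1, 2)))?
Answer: Add(Rational(-564967, 267325), Mul(Rational(9169430, 29651619), Pow(2194219806, Rational(1, 2)))) ≈ 14483.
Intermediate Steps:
A = Rational(1, 37) ≈ 0.027027
Function('F')(K) = Mul(Rational(1, 4), Pow(K, Rational(1, 2)), Pow(Add(Rational(1, 37), K), Rational(1, 2))) (Function('F')(K) = Mul(Rational(1, 4), Mul(Pow(Add(K, Rational(1, 37)), Rational(1, 2)), Pow(K, Rational(1, 2)))) = Mul(Rational(1, 4), Mul(Pow(Add(Rational(1, 37), K), Rational(1, 2)), Pow(K, Rational(1, 2)))) = Mul(Rational(1, 4), Mul(Pow(K, Rational(1, 2)), Pow(Add(Rational(1, 37), K), Rational(1, 2)))) = Mul(Rational(1, 4), Pow(K, Rational(1, 2)), Pow(Add(Rational(1, 37), K), Rational(1, 2))))
Add(Mul(4584715, Pow(Function('F')(1266), -1)), Mul(3954769, Pow(X, -1))) = Add(Mul(4584715, Pow(Mul(Rational(1, 148), Pow(37, Rational(1, 2)), Pow(1266, Rational(1, 2)), Pow(Add(1, Mul(37, 1266)), Rational(1, 2))), -1)), Mul(3954769, Pow(-1871275, -1))) = Add(Mul(4584715, Pow(Mul(Rational(1, 148), Pow(37, Rational(1, 2)), Pow(1266, Rational(1, 2)), Pow(Add(1, 46842), Rational(1, 2))), -1)), Mul(3954769, Rational(-1, 1871275))) = Add(Mul(4584715, Pow(Mul(Rational(1, 148), Pow(37, Rational(1, 2)), Pow(1266, Rational(1, 2)), Pow(46843, Rational(1, 2))), -1)), Rational(-564967, 267325)) = Add(Mul(4584715, Pow(Mul(Rational(1, 148), Pow(2194219806, Rational(1, 2))), -1)), Rational(-564967, 267325)) = Add(Mul(4584715, Mul(Rational(2, 29651619), Pow(2194219806, Rational(1, 2)))), Rational(-564967, 267325)) = Add(Mul(Rational(9169430, 29651619), Pow(2194219806, Rational(1, 2))), Rational(-564967, 267325)) = Add(Rational(-564967, 267325), Mul(Rational(9169430, 29651619), Pow(2194219806, Rational(1, 2))))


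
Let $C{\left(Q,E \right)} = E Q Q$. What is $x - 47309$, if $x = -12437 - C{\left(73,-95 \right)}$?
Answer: $446509$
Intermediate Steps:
$C{\left(Q,E \right)} = E Q^{2}$
$x = 493818$ ($x = -12437 - - 95 \cdot 73^{2} = -12437 - \left(-95\right) 5329 = -12437 - -506255 = -12437 + 506255 = 493818$)
$x - 47309 = 493818 - 47309 = 446509$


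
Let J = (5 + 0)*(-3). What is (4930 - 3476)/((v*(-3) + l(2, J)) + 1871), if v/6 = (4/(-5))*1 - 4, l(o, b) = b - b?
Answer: 7270/9787 ≈ 0.74282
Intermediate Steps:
J = -15 (J = 5*(-3) = -15)
l(o, b) = 0
v = -144/5 (v = 6*((4/(-5))*1 - 4) = 6*((4*(-1/5))*1 - 4) = 6*(-4/5*1 - 4) = 6*(-4/5 - 4) = 6*(-24/5) = -144/5 ≈ -28.800)
(4930 - 3476)/((v*(-3) + l(2, J)) + 1871) = (4930 - 3476)/((-144/5*(-3) + 0) + 1871) = 1454/((432/5 + 0) + 1871) = 1454/(432/5 + 1871) = 1454/(9787/5) = 1454*(5/9787) = 7270/9787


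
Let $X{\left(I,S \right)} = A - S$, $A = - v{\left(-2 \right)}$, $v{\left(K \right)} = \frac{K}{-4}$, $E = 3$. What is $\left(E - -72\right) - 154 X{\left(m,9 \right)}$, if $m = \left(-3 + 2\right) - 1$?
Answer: $1538$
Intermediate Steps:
$v{\left(K \right)} = - \frac{K}{4}$ ($v{\left(K \right)} = K \left(- \frac{1}{4}\right) = - \frac{K}{4}$)
$A = - \frac{1}{2}$ ($A = - \frac{\left(-1\right) \left(-2\right)}{4} = \left(-1\right) \frac{1}{2} = - \frac{1}{2} \approx -0.5$)
$m = -2$ ($m = -1 - 1 = -2$)
$X{\left(I,S \right)} = - \frac{1}{2} - S$
$\left(E - -72\right) - 154 X{\left(m,9 \right)} = \left(3 - -72\right) - 154 \left(- \frac{1}{2} - 9\right) = \left(3 + 72\right) - 154 \left(- \frac{1}{2} - 9\right) = 75 - -1463 = 75 + 1463 = 1538$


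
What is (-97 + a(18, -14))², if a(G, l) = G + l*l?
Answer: 13689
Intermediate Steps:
a(G, l) = G + l²
(-97 + a(18, -14))² = (-97 + (18 + (-14)²))² = (-97 + (18 + 196))² = (-97 + 214)² = 117² = 13689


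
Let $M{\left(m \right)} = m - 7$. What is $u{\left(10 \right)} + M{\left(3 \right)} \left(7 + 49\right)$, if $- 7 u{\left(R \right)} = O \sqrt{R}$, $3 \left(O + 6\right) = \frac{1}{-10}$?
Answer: $-224 + \frac{181 \sqrt{10}}{210} \approx -221.27$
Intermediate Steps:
$O = - \frac{181}{30}$ ($O = -6 + \frac{1}{3 \left(-10\right)} = -6 + \frac{1}{3} \left(- \frac{1}{10}\right) = -6 - \frac{1}{30} = - \frac{181}{30} \approx -6.0333$)
$M{\left(m \right)} = -7 + m$
$u{\left(R \right)} = \frac{181 \sqrt{R}}{210}$ ($u{\left(R \right)} = - \frac{\left(- \frac{181}{30}\right) \sqrt{R}}{7} = \frac{181 \sqrt{R}}{210}$)
$u{\left(10 \right)} + M{\left(3 \right)} \left(7 + 49\right) = \frac{181 \sqrt{10}}{210} + \left(-7 + 3\right) \left(7 + 49\right) = \frac{181 \sqrt{10}}{210} - 224 = -224 + \frac{181 \sqrt{10}}{210}$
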